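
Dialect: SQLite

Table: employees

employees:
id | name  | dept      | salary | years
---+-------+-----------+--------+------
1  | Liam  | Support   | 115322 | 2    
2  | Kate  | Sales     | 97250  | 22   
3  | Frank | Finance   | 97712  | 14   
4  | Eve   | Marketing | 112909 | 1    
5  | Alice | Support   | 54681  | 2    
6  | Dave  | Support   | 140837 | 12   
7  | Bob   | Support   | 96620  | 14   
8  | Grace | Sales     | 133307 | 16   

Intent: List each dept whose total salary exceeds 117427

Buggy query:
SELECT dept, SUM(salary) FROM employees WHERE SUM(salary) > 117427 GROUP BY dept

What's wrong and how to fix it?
Bug: WHERE runs before GROUP BY, so aggregates aren't available there

Fix: Use HAVING (which filters groups after aggregation) instead of WHERE

Corrected query:
SELECT dept, SUM(salary) FROM employees GROUP BY dept HAVING SUM(salary) > 117427

Result:
dept    | SUM(salary)
--------+------------
Sales   | 230557     
Support | 407460     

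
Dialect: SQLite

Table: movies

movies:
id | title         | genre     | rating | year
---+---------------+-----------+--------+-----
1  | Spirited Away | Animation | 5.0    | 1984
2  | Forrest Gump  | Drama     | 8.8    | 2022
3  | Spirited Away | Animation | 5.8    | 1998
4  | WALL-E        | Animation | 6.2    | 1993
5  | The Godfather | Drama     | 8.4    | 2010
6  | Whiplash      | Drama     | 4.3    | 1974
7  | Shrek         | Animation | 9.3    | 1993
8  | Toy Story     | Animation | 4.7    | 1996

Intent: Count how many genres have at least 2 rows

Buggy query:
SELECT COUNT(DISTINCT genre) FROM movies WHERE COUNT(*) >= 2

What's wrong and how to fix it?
Bug: COUNT(*) cannot appear in WHERE; the per-group count doesn't exist yet

Fix: Use a subquery that GROUPs and filters with HAVING, then count its rows

Corrected query:
SELECT COUNT(*) FROM (SELECT genre FROM movies GROUP BY genre HAVING COUNT(*) >= 2)

Result:
COUNT(*)
--------
2       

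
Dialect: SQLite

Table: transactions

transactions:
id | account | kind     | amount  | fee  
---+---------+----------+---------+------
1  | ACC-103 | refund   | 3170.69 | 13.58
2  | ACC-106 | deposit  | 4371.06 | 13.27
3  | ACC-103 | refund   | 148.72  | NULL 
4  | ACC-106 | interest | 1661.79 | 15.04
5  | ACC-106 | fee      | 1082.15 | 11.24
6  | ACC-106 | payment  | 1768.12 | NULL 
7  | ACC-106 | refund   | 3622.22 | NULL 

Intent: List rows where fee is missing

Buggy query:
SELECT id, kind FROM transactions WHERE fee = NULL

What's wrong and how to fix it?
Bug: Comparing to NULL with '=' never matches; NULL = NULL is unknown, not true

Fix: Use IS NULL to test for NULL

Corrected query:
SELECT id, kind FROM transactions WHERE fee IS NULL

Result:
id | kind   
---+--------
3  | refund 
6  | payment
7  | refund 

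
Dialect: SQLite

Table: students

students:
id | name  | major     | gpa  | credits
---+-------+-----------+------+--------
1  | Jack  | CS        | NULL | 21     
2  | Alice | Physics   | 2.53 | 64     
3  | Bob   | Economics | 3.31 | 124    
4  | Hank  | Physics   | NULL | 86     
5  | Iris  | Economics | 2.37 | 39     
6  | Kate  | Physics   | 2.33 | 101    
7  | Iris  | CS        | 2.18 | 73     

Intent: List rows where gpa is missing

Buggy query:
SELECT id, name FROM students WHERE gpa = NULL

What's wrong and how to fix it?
Bug: Comparing to NULL with '=' never matches; NULL = NULL is unknown, not true

Fix: Use IS NULL to test for NULL

Corrected query:
SELECT id, name FROM students WHERE gpa IS NULL

Result:
id | name
---+-----
1  | Jack
4  | Hank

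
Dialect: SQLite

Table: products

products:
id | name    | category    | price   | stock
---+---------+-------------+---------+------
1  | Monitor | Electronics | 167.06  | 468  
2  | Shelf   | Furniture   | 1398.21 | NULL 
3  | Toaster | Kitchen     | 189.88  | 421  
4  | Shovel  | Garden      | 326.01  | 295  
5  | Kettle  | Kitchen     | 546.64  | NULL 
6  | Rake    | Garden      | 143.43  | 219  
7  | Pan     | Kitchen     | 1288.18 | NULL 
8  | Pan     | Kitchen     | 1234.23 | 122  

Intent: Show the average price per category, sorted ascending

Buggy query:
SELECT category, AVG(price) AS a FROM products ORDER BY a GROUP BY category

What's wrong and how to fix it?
Bug: ORDER BY appears before GROUP BY; SQL clause order requires GROUP BY first

Fix: Move ORDER BY to the end, after GROUP BY

Corrected query:
SELECT category, AVG(price) AS a FROM products GROUP BY category ORDER BY a

Result:
category    | a       
------------+---------
Electronics | 167.06  
Garden      | 234.72  
Kitchen     | 814.7325
Furniture   | 1398.21 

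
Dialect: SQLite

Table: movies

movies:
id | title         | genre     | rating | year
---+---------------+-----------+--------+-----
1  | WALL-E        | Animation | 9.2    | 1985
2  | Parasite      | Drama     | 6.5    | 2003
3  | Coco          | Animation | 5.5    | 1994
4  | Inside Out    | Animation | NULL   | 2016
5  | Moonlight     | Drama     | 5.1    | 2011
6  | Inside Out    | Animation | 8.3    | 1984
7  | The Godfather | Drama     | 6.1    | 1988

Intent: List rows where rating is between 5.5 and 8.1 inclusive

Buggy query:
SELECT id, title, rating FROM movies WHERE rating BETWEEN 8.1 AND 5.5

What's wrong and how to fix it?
Bug: BETWEEN expects the lower bound first; with 8.1 AND 5.5 the range is empty

Fix: Swap the bounds so the smaller value comes first

Corrected query:
SELECT id, title, rating FROM movies WHERE rating BETWEEN 5.5 AND 8.1

Result:
id | title         | rating
---+---------------+-------
2  | Parasite      | 6.5   
3  | Coco          | 5.5   
7  | The Godfather | 6.1   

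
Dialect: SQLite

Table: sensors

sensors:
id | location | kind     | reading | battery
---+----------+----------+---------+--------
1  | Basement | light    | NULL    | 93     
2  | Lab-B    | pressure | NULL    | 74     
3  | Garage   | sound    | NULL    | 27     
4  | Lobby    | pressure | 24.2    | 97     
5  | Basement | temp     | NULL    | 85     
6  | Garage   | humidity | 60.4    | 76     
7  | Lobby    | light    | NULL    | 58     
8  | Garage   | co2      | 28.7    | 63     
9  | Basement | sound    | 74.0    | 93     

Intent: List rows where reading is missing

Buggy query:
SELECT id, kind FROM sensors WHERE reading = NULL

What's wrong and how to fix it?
Bug: '= NULL' is always unknown in SQL three-valued logic, so no rows match

Fix: Use IS NULL to test for NULL

Corrected query:
SELECT id, kind FROM sensors WHERE reading IS NULL

Result:
id | kind    
---+---------
1  | light   
2  | pressure
3  | sound   
5  | temp    
7  | light   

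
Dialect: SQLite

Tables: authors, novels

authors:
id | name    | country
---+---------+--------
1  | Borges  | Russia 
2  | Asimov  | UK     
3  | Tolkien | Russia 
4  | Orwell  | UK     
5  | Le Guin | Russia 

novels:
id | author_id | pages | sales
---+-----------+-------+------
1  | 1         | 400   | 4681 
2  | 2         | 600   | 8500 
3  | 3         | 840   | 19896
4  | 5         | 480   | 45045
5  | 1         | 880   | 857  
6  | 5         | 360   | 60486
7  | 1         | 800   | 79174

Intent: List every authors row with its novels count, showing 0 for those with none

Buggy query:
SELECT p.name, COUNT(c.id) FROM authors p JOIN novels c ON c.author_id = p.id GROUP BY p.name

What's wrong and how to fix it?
Bug: An inner join excludes parents with zero children

Fix: Use LEFT JOIN so parents without children still appear (COUNT(c.id) gives 0)

Corrected query:
SELECT p.name, COUNT(c.id) FROM authors p LEFT JOIN novels c ON c.author_id = p.id GROUP BY p.name

Result:
name    | COUNT(c.id)
--------+------------
Asimov  | 1          
Borges  | 3          
Le Guin | 2          
Orwell  | 0          
Tolkien | 1          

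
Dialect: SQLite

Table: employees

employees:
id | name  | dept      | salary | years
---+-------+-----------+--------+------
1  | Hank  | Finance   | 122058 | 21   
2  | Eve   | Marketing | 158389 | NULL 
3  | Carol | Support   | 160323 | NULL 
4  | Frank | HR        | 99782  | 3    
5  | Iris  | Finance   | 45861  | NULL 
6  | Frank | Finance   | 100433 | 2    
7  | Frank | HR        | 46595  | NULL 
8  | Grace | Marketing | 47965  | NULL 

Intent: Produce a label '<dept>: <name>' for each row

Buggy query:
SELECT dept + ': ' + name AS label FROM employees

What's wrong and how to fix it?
Bug: '+' is numeric addition; on text columns SQLite converts them to 0 instead of concatenating

Fix: Use the || operator for string concatenation

Corrected query:
SELECT dept || ': ' || name AS label FROM employees

Result:
label           
----------------
Finance: Hank   
Marketing: Eve  
Support: Carol  
HR: Frank       
Finance: Iris   
Finance: Frank  
HR: Frank       
Marketing: Grace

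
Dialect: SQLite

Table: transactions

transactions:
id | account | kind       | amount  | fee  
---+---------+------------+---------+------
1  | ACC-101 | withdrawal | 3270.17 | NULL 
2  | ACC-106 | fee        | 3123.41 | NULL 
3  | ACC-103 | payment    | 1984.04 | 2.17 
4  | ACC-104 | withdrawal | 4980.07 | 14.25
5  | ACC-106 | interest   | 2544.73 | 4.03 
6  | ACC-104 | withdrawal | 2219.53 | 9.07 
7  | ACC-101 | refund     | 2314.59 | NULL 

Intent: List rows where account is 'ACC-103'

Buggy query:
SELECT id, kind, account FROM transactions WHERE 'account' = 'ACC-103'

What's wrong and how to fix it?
Bug: 'account' in single quotes is a string literal, not the column; the comparison is literal-vs-literal and never true

Fix: Reference the column as account without single quotes

Corrected query:
SELECT id, kind, account FROM transactions WHERE account = 'ACC-103'

Result:
id | kind    | account
---+---------+--------
3  | payment | ACC-103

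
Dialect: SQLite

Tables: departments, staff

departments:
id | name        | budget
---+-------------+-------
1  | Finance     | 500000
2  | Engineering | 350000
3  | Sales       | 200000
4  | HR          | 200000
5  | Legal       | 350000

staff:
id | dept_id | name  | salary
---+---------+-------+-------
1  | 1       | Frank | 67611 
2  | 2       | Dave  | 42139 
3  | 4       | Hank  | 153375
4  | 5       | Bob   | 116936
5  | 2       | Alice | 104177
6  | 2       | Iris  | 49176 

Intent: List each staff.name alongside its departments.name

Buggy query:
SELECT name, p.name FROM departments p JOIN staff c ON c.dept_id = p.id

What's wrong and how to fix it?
Bug: Both tables have a 'name' column; the unqualified reference is ambiguous

Fix: Prefix ambiguous columns with the table alias

Corrected query:
SELECT c.name, p.name FROM departments p JOIN staff c ON c.dept_id = p.id

Result:
name  | name       
------+------------
Frank | Finance    
Dave  | Engineering
Hank  | HR         
Bob   | Legal      
Alice | Engineering
Iris  | Engineering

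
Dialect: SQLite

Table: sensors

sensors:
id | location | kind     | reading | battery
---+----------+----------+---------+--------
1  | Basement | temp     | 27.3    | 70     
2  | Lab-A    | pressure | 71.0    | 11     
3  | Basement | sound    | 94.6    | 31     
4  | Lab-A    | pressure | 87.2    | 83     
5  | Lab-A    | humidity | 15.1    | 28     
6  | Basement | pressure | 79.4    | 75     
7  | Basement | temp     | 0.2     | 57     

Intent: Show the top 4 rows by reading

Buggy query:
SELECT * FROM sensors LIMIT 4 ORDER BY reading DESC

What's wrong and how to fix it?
Bug: LIMIT must come after ORDER BY

Fix: Sort with ORDER BY, then apply LIMIT

Corrected query:
SELECT * FROM sensors ORDER BY reading DESC LIMIT 4

Result:
id | location | kind     | reading | battery
---+----------+----------+---------+--------
3  | Basement | sound    | 94.6    | 31     
4  | Lab-A    | pressure | 87.2    | 83     
6  | Basement | pressure | 79.4    | 75     
2  | Lab-A    | pressure | 71      | 11     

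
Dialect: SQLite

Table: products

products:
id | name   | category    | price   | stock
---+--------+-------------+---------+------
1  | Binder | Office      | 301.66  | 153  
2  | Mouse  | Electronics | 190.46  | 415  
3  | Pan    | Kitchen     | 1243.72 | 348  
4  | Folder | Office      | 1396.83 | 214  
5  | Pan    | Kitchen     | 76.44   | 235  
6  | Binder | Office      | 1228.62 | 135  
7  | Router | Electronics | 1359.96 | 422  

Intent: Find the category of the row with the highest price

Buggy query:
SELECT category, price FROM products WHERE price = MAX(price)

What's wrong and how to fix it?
Bug: WHERE is evaluated per row; an aggregate over the whole table isn't defined there

Fix: Wrap MAX in a scalar subquery so WHERE compares against a single value

Corrected query:
SELECT category, price FROM products WHERE price = (SELECT MAX(price) FROM products)

Result:
category | price  
---------+--------
Office   | 1396.83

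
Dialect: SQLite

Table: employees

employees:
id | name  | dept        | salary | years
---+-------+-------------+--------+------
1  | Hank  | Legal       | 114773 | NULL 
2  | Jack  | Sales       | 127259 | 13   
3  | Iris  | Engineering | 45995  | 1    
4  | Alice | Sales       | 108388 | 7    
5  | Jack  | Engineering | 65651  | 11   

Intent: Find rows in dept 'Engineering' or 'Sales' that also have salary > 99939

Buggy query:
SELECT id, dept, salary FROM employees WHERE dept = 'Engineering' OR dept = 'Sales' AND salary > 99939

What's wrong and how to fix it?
Bug: Without parentheses, AND is evaluated before OR, so the salary filter only applies to the 'Sales' branch

Fix: Group the OR with parentheses (or use IN), then AND the threshold

Corrected query:
SELECT id, dept, salary FROM employees WHERE (dept = 'Engineering' OR dept = 'Sales') AND salary > 99939

Result:
id | dept  | salary
---+-------+-------
2  | Sales | 127259
4  | Sales | 108388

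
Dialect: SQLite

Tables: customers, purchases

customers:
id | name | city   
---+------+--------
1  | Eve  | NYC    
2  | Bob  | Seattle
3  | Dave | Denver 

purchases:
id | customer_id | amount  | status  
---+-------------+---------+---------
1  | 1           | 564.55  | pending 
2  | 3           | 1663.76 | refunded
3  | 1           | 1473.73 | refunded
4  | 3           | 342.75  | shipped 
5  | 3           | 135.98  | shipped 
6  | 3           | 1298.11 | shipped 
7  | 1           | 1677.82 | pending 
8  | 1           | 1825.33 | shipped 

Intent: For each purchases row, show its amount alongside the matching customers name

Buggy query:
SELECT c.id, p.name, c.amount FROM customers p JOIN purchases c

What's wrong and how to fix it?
Bug: JOIN with no ON clause produces a cartesian product; every purchases row pairs with every customers row

Fix: Specify the join condition linking the foreign key to the parent id

Corrected query:
SELECT c.id, p.name, c.amount FROM customers p JOIN purchases c ON c.customer_id = p.id

Result:
id | name | amount 
---+------+--------
1  | Eve  | 564.55 
2  | Dave | 1663.76
3  | Eve  | 1473.73
4  | Dave | 342.75 
5  | Dave | 135.98 
6  | Dave | 1298.11
7  | Eve  | 1677.82
8  | Eve  | 1825.33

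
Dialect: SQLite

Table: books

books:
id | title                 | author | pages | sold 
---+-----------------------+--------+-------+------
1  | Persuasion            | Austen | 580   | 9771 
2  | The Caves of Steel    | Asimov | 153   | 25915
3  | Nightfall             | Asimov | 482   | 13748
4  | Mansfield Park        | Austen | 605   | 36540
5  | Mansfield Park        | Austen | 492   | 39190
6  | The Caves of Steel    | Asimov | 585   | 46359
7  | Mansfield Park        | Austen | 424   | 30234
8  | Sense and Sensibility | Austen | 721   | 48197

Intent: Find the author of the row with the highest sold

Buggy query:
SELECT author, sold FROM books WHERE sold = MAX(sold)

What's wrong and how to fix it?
Bug: MAX(sold) is an aggregate and cannot be used directly in WHERE

Fix: Wrap MAX in a scalar subquery so WHERE compares against a single value

Corrected query:
SELECT author, sold FROM books WHERE sold = (SELECT MAX(sold) FROM books)

Result:
author | sold 
-------+------
Austen | 48197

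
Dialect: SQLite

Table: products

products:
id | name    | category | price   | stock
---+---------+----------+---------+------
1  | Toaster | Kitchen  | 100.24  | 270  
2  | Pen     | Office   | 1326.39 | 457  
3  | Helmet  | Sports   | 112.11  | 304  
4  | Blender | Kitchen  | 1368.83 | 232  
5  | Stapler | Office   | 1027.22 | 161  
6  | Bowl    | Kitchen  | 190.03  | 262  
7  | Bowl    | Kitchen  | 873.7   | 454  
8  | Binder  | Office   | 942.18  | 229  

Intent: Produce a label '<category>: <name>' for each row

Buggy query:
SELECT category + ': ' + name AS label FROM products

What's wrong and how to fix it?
Bug: '+' is numeric addition; on text columns SQLite converts them to 0 instead of concatenating

Fix: Use the || operator for string concatenation

Corrected query:
SELECT category || ': ' || name AS label FROM products

Result:
label           
----------------
Kitchen: Toaster
Office: Pen     
Sports: Helmet  
Kitchen: Blender
Office: Stapler 
Kitchen: Bowl   
Kitchen: Bowl   
Office: Binder  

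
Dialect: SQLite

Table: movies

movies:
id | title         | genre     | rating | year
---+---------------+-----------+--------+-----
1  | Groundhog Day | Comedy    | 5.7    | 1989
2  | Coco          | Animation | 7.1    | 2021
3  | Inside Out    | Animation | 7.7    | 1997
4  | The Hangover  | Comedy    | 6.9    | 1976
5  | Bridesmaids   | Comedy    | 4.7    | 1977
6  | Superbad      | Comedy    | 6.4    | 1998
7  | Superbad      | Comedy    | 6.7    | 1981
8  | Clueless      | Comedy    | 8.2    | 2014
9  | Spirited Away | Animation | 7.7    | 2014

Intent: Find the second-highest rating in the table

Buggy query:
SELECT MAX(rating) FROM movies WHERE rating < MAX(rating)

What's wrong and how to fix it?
Bug: MAX(rating) on the right of the comparison is an aggregate-in-WHERE error

Fix: Compute the overall MAX in a subquery, then take MAX of rows below it

Corrected query:
SELECT MAX(rating) FROM movies WHERE rating < (SELECT MAX(rating) FROM movies)

Result:
MAX(rating)
-----------
7.7        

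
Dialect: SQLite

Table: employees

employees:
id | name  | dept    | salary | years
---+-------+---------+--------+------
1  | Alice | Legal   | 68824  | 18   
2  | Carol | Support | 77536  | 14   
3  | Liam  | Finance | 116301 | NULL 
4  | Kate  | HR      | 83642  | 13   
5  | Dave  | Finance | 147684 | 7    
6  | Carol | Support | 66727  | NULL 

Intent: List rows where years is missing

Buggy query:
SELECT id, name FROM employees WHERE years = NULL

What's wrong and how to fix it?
Bug: '= NULL' is always unknown in SQL three-valued logic, so no rows match

Fix: Replace '= NULL' with 'IS NULL'

Corrected query:
SELECT id, name FROM employees WHERE years IS NULL

Result:
id | name 
---+------
3  | Liam 
6  | Carol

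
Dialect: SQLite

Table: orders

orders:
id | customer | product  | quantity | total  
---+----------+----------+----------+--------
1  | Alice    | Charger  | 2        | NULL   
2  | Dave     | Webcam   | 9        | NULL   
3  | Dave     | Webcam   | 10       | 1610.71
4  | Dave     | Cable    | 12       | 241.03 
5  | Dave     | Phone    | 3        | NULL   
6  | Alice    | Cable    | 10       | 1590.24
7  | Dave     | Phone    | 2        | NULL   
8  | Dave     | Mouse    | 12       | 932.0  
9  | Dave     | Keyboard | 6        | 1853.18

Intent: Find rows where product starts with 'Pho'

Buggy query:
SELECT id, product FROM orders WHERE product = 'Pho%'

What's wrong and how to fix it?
Bug: '=' compares the literal string including the % character; pattern matching needs LIKE

Fix: Replace '=' with LIKE so 'Pho%' is treated as a pattern

Corrected query:
SELECT id, product FROM orders WHERE product LIKE 'Pho%'

Result:
id | product
---+--------
5  | Phone  
7  | Phone  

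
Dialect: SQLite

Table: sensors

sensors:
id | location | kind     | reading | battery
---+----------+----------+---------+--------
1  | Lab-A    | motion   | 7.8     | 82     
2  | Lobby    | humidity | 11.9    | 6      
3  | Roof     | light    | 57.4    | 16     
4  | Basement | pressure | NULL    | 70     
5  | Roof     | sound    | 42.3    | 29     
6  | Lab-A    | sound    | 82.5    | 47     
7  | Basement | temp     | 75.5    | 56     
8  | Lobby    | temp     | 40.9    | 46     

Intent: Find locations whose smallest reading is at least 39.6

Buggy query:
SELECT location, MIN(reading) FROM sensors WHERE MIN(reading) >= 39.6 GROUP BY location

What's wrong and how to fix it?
Bug: MIN() in WHERE is a misuse of aggregate

Fix: Use HAVING for the per-group MIN condition

Corrected query:
SELECT location, MIN(reading) FROM sensors GROUP BY location HAVING MIN(reading) >= 39.6

Result:
location | MIN(reading)
---------+-------------
Basement | 75.5        
Roof     | 42.3        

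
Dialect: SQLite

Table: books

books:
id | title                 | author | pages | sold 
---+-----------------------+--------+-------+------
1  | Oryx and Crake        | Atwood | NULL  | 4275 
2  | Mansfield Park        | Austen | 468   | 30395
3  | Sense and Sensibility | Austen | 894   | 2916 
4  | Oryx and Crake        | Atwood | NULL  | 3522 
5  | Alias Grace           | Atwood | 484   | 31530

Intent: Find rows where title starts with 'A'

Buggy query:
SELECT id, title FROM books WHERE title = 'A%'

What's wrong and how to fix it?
Bug: Wildcards only work with LIKE; '=' treats '%' as a literal character

Fix: Replace '=' with LIKE so 'A%' is treated as a pattern

Corrected query:
SELECT id, title FROM books WHERE title LIKE 'A%'

Result:
id | title      
---+------------
5  | Alias Grace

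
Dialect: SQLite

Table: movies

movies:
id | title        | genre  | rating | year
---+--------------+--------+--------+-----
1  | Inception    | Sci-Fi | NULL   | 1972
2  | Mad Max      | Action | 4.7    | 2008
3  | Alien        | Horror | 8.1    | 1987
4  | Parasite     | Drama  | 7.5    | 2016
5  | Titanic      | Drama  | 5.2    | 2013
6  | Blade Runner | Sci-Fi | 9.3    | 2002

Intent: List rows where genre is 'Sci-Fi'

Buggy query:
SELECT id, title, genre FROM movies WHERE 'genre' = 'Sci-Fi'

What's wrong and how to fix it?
Bug: 'genre' in single quotes is a string literal, not the column; the comparison is literal-vs-literal and never true

Fix: Reference the column as genre without single quotes

Corrected query:
SELECT id, title, genre FROM movies WHERE genre = 'Sci-Fi'

Result:
id | title        | genre 
---+--------------+-------
1  | Inception    | Sci-Fi
6  | Blade Runner | Sci-Fi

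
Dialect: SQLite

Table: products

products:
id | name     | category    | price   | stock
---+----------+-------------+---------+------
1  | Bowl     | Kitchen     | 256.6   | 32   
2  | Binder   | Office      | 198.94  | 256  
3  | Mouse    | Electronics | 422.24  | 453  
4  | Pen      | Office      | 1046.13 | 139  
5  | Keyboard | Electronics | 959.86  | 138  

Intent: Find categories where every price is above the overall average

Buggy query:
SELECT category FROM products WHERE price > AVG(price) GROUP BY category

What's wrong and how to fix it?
Bug: WHERE evaluates per row before aggregation, so AVG() is unavailable

Fix: Use a subquery for AVG and a HAVING MIN(...) filter so the condition holds for every row in the group

Corrected query:
SELECT category FROM products GROUP BY category HAVING MIN(price) > (SELECT AVG(price) FROM products)

Result:
(no rows)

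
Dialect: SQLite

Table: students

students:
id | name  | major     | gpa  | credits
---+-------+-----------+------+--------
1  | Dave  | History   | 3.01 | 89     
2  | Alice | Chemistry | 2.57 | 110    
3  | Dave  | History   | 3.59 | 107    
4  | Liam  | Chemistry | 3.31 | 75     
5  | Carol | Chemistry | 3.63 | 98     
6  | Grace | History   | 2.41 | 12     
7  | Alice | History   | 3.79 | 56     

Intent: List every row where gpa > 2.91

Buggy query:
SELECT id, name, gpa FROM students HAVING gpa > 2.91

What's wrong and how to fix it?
Bug: HAVING filters the output of aggregation, but this query has no GROUP BY and no aggregate functions, so SQLite rejects it (HAVING clause on a non-aggregate query); the condition here is per row

Fix: Replace HAVING with WHERE since the condition applies to individual rows

Corrected query:
SELECT id, name, gpa FROM students WHERE gpa > 2.91

Result:
id | name  | gpa 
---+-------+-----
1  | Dave  | 3.01
3  | Dave  | 3.59
4  | Liam  | 3.31
5  | Carol | 3.63
7  | Alice | 3.79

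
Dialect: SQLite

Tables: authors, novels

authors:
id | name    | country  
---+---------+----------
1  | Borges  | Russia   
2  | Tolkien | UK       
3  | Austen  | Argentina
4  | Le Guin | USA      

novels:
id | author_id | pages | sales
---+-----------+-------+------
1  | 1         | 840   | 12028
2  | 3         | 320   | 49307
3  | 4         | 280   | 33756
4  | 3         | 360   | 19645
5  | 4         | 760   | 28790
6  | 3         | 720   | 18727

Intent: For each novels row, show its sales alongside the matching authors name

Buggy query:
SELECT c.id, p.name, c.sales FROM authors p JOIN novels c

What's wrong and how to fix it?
Bug: JOIN with no ON clause produces a cartesian product; every novels row pairs with every authors row

Fix: Specify the join condition linking the foreign key to the parent id

Corrected query:
SELECT c.id, p.name, c.sales FROM authors p JOIN novels c ON c.author_id = p.id

Result:
id | name    | sales
---+---------+------
1  | Borges  | 12028
2  | Austen  | 49307
3  | Le Guin | 33756
4  | Austen  | 19645
5  | Le Guin | 28790
6  | Austen  | 18727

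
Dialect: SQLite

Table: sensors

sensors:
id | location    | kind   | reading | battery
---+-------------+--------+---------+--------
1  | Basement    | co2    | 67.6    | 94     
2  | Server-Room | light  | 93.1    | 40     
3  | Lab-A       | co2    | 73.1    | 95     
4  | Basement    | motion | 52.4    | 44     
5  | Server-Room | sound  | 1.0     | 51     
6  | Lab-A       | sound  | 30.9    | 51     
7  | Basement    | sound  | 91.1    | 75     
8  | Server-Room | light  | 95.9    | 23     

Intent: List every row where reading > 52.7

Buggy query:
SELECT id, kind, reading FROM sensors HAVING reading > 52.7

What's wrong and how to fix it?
Bug: HAVING filters the output of aggregation, but this query has no GROUP BY and no aggregate functions, so SQLite rejects it (HAVING clause on a non-aggregate query); the condition here is per row

Fix: Replace HAVING with WHERE since the condition applies to individual rows

Corrected query:
SELECT id, kind, reading FROM sensors WHERE reading > 52.7

Result:
id | kind  | reading
---+-------+--------
1  | co2   | 67.6   
2  | light | 93.1   
3  | co2   | 73.1   
7  | sound | 91.1   
8  | light | 95.9   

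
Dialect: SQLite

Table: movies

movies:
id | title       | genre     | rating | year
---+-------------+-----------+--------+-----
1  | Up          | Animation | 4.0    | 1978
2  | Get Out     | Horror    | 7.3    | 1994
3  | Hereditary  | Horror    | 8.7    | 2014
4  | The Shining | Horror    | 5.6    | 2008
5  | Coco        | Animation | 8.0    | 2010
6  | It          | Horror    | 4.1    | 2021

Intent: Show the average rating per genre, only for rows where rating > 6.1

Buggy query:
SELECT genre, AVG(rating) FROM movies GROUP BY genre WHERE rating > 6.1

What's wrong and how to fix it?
Bug: WHERE cannot follow GROUP BY

Fix: Move the WHERE clause before GROUP BY

Corrected query:
SELECT genre, AVG(rating) FROM movies WHERE rating > 6.1 GROUP BY genre

Result:
genre     | AVG(rating)
----------+------------
Animation | 8          
Horror    | 8          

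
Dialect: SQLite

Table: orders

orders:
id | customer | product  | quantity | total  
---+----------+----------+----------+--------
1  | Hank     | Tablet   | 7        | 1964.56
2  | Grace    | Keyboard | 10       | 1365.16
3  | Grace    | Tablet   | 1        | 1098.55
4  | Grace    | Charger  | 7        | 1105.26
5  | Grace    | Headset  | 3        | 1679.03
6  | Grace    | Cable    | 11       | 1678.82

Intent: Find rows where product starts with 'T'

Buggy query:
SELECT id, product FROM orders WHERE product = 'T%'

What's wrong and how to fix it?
Bug: '=' compares the literal string including the % character; pattern matching needs LIKE

Fix: Replace '=' with LIKE so 'T%' is treated as a pattern

Corrected query:
SELECT id, product FROM orders WHERE product LIKE 'T%'

Result:
id | product
---+--------
1  | Tablet 
3  | Tablet 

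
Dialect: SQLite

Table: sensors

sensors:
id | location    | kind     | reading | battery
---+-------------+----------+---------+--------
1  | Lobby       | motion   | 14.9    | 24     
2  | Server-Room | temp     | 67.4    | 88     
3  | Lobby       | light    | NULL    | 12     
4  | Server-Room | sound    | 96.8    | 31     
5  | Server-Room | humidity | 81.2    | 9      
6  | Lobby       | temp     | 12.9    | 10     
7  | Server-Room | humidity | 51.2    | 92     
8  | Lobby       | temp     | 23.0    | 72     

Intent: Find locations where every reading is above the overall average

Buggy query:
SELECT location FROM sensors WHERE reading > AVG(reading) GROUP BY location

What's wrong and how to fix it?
Bug: WHERE evaluates per row before aggregation, so AVG() is unavailable

Fix: Use a subquery for AVG and a HAVING MIN(...) filter so the condition holds for every row in the group

Corrected query:
SELECT location FROM sensors GROUP BY location HAVING MIN(reading) > (SELECT AVG(reading) FROM sensors)

Result:
location   
-----------
Server-Room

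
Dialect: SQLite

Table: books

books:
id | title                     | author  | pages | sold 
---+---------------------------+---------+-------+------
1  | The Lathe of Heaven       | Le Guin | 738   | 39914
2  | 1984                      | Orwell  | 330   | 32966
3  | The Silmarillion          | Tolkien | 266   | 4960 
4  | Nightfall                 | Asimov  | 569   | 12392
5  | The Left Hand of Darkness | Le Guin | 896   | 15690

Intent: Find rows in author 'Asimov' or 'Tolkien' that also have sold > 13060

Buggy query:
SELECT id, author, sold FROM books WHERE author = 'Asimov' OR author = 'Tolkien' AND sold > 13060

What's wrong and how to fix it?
Bug: Without parentheses, AND is evaluated before OR, so the sold filter only applies to the 'Tolkien' branch

Fix: Add parentheses around the OR so the AND applies to both alternatives

Corrected query:
SELECT id, author, sold FROM books WHERE (author = 'Asimov' OR author = 'Tolkien') AND sold > 13060

Result:
(no rows)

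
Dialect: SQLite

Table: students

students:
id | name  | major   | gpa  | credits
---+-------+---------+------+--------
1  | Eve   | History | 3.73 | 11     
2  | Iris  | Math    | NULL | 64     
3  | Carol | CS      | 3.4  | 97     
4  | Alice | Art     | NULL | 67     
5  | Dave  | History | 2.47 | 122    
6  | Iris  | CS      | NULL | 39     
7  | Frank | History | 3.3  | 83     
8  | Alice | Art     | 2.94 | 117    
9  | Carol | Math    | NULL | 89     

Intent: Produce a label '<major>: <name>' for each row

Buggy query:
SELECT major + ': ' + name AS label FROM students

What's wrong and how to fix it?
Bug: '+' is numeric addition; on text columns SQLite converts them to 0 instead of concatenating

Fix: Replace + with || to concatenate text

Corrected query:
SELECT major || ': ' || name AS label FROM students

Result:
label         
--------------
History: Eve  
Math: Iris    
CS: Carol     
Art: Alice    
History: Dave 
CS: Iris      
History: Frank
Art: Alice    
Math: Carol   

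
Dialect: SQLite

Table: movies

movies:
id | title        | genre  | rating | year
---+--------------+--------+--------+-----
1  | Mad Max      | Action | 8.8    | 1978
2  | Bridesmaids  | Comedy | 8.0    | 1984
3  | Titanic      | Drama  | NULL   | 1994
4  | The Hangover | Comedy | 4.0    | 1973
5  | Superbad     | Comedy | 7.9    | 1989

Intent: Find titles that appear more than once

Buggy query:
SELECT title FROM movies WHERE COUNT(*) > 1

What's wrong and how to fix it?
Bug: COUNT(*) is an aggregate and cannot be used in WHERE

Fix: Group first, then use HAVING for the count condition

Corrected query:
SELECT title FROM movies GROUP BY title HAVING COUNT(*) > 1

Result:
(no rows)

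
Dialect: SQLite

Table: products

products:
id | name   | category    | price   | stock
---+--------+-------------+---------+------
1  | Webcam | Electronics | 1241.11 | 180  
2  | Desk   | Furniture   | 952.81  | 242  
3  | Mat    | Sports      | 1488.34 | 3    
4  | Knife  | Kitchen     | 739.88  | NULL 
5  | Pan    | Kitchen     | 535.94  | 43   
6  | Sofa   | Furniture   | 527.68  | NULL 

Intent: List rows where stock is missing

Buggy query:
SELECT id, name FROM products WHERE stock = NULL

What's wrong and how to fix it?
Bug: Comparing to NULL with '=' never matches; NULL = NULL is unknown, not true

Fix: Use IS NULL to test for NULL

Corrected query:
SELECT id, name FROM products WHERE stock IS NULL

Result:
id | name 
---+------
4  | Knife
6  | Sofa 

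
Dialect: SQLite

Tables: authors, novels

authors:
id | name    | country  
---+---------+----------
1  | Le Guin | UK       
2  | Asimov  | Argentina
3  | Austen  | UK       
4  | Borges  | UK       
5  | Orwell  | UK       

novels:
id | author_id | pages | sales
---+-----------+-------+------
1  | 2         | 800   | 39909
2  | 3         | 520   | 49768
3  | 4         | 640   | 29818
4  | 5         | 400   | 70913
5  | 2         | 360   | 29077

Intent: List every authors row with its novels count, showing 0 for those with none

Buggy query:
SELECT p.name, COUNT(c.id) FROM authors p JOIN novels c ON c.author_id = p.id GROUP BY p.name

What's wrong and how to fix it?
Bug: An inner join excludes parents with zero children

Fix: Switch to LEFT JOIN to retain unmatched parent rows

Corrected query:
SELECT p.name, COUNT(c.id) FROM authors p LEFT JOIN novels c ON c.author_id = p.id GROUP BY p.name

Result:
name    | COUNT(c.id)
--------+------------
Asimov  | 2          
Austen  | 1          
Borges  | 1          
Le Guin | 0          
Orwell  | 1          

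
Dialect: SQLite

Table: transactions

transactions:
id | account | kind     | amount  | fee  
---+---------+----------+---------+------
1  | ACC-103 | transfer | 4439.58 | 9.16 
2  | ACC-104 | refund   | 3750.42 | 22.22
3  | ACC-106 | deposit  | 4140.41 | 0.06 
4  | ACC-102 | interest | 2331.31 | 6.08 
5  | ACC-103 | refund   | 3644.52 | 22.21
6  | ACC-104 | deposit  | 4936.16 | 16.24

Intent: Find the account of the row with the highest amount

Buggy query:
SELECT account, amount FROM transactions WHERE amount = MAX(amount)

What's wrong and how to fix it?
Bug: MAX(amount) is an aggregate and cannot be used directly in WHERE

Fix: Use a subquery: WHERE amount = (SELECT MAX(amount) FROM transactions)

Corrected query:
SELECT account, amount FROM transactions WHERE amount = (SELECT MAX(amount) FROM transactions)

Result:
account | amount 
--------+--------
ACC-104 | 4936.16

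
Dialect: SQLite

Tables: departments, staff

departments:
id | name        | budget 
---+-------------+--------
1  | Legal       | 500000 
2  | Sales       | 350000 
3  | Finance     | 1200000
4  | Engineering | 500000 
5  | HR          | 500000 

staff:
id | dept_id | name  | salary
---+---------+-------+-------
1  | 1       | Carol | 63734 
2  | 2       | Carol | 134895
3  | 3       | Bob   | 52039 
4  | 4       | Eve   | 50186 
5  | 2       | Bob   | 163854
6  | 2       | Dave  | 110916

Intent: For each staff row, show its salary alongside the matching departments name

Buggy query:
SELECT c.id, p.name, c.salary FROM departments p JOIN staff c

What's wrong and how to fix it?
Bug: JOIN with no ON clause produces a cartesian product; every staff row pairs with every departments row

Fix: Add ON c.dept_id = p.id to the JOIN

Corrected query:
SELECT c.id, p.name, c.salary FROM departments p JOIN staff c ON c.dept_id = p.id

Result:
id | name        | salary
---+-------------+-------
1  | Legal       | 63734 
2  | Sales       | 134895
3  | Finance     | 52039 
4  | Engineering | 50186 
5  | Sales       | 163854
6  | Sales       | 110916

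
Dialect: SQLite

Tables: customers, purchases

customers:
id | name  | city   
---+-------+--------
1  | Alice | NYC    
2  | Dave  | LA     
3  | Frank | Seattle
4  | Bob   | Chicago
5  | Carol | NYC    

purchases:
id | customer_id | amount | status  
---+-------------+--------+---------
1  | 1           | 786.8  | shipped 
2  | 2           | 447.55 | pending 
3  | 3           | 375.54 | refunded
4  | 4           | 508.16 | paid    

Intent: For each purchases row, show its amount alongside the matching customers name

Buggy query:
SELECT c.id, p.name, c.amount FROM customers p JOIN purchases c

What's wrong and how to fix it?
Bug: Missing join condition: each purchases row is matched to all customers rows instead of just its own

Fix: Add ON c.customer_id = p.id to the JOIN

Corrected query:
SELECT c.id, p.name, c.amount FROM customers p JOIN purchases c ON c.customer_id = p.id

Result:
id | name  | amount
---+-------+-------
1  | Alice | 786.8 
2  | Dave  | 447.55
3  | Frank | 375.54
4  | Bob   | 508.16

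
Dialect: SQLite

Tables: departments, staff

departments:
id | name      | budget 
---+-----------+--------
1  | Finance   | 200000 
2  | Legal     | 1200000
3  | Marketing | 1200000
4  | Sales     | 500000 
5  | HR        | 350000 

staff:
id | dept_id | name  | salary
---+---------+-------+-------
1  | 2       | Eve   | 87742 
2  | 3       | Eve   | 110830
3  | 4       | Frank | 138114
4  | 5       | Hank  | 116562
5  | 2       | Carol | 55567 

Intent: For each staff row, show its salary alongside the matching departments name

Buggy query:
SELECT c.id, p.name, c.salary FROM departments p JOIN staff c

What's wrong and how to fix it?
Bug: Missing join condition: each staff row is matched to all departments rows instead of just its own

Fix: Specify the join condition linking the foreign key to the parent id

Corrected query:
SELECT c.id, p.name, c.salary FROM departments p JOIN staff c ON c.dept_id = p.id

Result:
id | name      | salary
---+-----------+-------
1  | Legal     | 87742 
2  | Marketing | 110830
3  | Sales     | 138114
4  | HR        | 116562
5  | Legal     | 55567 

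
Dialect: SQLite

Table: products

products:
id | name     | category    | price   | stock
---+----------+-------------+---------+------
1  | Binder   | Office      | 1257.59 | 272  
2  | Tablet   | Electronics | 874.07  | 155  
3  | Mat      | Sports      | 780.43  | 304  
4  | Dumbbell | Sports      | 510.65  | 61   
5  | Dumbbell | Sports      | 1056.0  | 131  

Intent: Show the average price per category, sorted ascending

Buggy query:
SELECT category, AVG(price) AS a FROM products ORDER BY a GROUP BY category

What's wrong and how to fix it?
Bug: ORDER BY appears before GROUP BY; SQL clause order requires GROUP BY first

Fix: Reorder: SELECT … FROM … GROUP BY … ORDER BY …

Corrected query:
SELECT category, AVG(price) AS a FROM products GROUP BY category ORDER BY a

Result:
category    | a      
------------+--------
Sports      | 782.36 
Electronics | 874.07 
Office      | 1257.59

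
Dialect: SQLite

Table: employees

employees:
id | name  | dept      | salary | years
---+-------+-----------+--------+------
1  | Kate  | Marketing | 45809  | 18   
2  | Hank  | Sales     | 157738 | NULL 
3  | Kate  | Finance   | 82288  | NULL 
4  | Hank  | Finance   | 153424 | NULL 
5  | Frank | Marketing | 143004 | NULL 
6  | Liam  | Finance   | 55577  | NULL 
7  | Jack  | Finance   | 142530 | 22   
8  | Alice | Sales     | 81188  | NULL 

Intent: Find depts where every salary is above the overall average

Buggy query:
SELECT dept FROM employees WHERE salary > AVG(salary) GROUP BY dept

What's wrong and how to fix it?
Bug: AVG() is an aggregate; it can't sit directly in WHERE

Fix: Use a subquery for AVG and a HAVING MIN(...) filter so the condition holds for every row in the group

Corrected query:
SELECT dept FROM employees GROUP BY dept HAVING MIN(salary) > (SELECT AVG(salary) FROM employees)

Result:
(no rows)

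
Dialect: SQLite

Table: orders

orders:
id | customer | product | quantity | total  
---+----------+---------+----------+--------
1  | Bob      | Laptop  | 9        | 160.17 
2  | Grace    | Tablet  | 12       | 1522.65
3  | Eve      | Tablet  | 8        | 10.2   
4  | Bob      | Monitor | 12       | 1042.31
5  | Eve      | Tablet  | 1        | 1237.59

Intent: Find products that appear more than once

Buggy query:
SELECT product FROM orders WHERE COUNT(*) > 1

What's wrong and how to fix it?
Bug: WHERE can't reference COUNT(*); aggregates are computed after WHERE

Fix: Group first, then use HAVING for the count condition

Corrected query:
SELECT product FROM orders GROUP BY product HAVING COUNT(*) > 1

Result:
product
-------
Tablet 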